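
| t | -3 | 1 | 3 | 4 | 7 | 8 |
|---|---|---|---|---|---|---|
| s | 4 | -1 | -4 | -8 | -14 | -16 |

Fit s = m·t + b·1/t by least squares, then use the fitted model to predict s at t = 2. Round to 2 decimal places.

Entries of MᵀM: Σt·t = 148, Σt·1/t = 6, Σ1/t·1/t = 37277/28224.
And Σt·s = -283, Σ1/t·s = -29/3.
Eliminating b: (37277/28224)·(row 1) − 6·(row 2) gives (1125233/7056)·m = (37277/28224)·(-283) − 6·(-29/3) = -8912399/28224, so m = -8912399/4500932.
Then b = ((-29/3) − 6·(-8912399/4500932))/(37277/28224) = 1886304/1125233.
At t = 2: ŝ = (-8912399/4500932)·(2) + (1886304/1125233)·(1/2) = -7026095/2250466.

ŝ = -3.12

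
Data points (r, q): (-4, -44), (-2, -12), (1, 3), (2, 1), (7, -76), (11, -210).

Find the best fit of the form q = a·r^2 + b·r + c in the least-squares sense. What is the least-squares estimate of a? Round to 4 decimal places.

Entries of XᵀX: Σr^2·r^2 = 17331, Σr^2·r = 1611, Σr^2 = 195, Σr·r = 195, Σr = 15, Σ1 = 6.
And Σr^2·q = -29879, Σr·q = -2637, Σq = -338.
So XᵀX·[a, b, c]ᵀ = Xᵀq: [[17331, 1611, 195]; [1611, 195, 15]; [195, 15, 6]]·[a, b, c]ᵀ = [-29879, -2637, -338]ᵀ.
Row-reducing yields a = -45833/22344, b = 24239/7448, c = 4089/1862.

a = -2.0512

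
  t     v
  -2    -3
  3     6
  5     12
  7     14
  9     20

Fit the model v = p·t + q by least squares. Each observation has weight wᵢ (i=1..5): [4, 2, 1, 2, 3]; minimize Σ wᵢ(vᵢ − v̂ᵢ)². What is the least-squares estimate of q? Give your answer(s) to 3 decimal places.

From the data, Σwᵢ·t·t = 400, Σwᵢ·t = 44, Σwᵢ·1 = 12.
And Σwᵢ·t·v = 856, Σwᵢ·v = 100.
Δ = 400·12 − 44² = 2864.
p = (856·12 − 44·100)/2864 = 367/179; q = (400·100 − 44·856)/2864 = 146/179.

q = 0.816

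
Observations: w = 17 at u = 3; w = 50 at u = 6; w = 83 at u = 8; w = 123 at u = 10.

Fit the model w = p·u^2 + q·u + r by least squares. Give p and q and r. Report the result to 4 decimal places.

Compute the Gram sums: Σu^2·u^2 = 15473, Σu^2·u = 1755, Σu^2 = 209, Σu·u = 209, Σu = 27, Σ1 = 4.
For Mᵀw: Σu^2·w = 19565, Σu·w = 2245, Σw = 273.
Normal equations: [[15473, 1755, 209]; [1755, 209, 27]; [209, 27, 4]]·[p, q, r]ᵀ = [19565, 2245, 273]ᵀ.
Inverting the 3×3 Gram matrix, [p, q, r]ᵀ = [6641/6556, 13121/6556, 2972/1639]ᵀ.

p = 1.0130, q = 2.0014, r = 1.8133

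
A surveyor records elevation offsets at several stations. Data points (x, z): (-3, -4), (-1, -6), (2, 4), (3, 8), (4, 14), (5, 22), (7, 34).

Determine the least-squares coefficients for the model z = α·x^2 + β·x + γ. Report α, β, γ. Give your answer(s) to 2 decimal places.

With design matrix A, AᵀA = [[3461, 539, 113]; [539, 113, 17]; [113, 17, 7]] and Aᵀz = [2486, 454, 72]ᵀ.
Solving the 3×3 system (Gaussian elimination) gives α = 479/1077, β = 2425/1077, γ = -848/359.

α = 0.44, β = 2.25, γ = -2.36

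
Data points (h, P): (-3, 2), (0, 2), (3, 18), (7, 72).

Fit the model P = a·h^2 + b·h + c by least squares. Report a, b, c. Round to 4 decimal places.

a = 1.0506, b = 2.7456, c = 1.0974

Forming MᵀM = [[2563, 343, 67]; [343, 67, 7]; [67, 7, 4]] and MᵀP = [3708, 552, 94]ᵀ gives MᵀM·[a, b, c]ᵀ = MᵀP.
Row-reducing yields a = 3259/3102, b = 2839/1034, c = 1702/1551.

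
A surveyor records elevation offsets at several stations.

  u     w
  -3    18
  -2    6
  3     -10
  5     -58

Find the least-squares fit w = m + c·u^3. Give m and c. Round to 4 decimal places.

Forming XᵀX = [[4, 117]; [117, 17147]] and Xᵀw = [-44, -8054]ᵀ gives XᵀX·[m, c]ᵀ = Xᵀw.
Eliminating c: 17147·(row 1) − 117·(row 2) gives 54899·m = 17147·(-44) − 117·(-8054) = 187850, so m = 14450/4223.
Then c = ((-8054) − 117·(14450/4223))/17147 = -27068/54899.

m = 3.4217, c = -0.4931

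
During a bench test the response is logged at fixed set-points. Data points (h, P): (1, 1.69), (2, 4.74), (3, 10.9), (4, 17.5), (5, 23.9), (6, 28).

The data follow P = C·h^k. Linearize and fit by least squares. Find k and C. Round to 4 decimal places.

Let Y = ln P. Fitting Y = k·ln h + ln C by least squares:
Σln h = 6.5793, Σ(ln h)² = 9.4099, Σln P = 13.8378, Σln h·ln P = 18.7494.
Equations: 9.4099·k + 6.5793·ln C = 18.7494;  6.5793·k + 6·ln C = 13.8378.
Solving (det = 13.1729): k = 1.62865, ln C = 0.52042, so C = exp(0.52042) = 1.68274.

k = 1.6286, C = 1.6827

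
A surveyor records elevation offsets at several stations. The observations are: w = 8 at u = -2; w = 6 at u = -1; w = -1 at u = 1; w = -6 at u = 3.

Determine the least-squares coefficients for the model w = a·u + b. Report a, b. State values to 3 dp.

a = -2.898, b = 2.475

The normal system MᵀM·[a, b]ᵀ = Mᵀw is [[15, 1]; [1, 4]]·[a, b]ᵀ = [-41, 7]ᵀ.
Δ = 15·4 − 1² = 59.
a = ((-41)·4 − 1·7)/59 = -171/59; b = (15·7 − 1·(-41))/59 = 146/59.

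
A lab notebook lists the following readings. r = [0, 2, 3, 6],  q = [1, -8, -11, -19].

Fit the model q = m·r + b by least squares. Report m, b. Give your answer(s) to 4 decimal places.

Entries of XᵀX: Σr·r = 49, Σr = 11, Σ1 = 4.
Right-hand side: Σr·q = -163, Σq = -37.
XᵀX·[m, b]ᵀ = Xᵀq becomes [[49, 11]; [11, 4]]·[m, b]ᵀ = [-163, -37]ᵀ.
Determinant 49·4 − 11² = 75.
m = ((-163)·4 − 11·(-37))/75 = -49/15; b = (49·(-37) − 11·(-163))/75 = -4/15.

m = -3.2667, b = -0.2667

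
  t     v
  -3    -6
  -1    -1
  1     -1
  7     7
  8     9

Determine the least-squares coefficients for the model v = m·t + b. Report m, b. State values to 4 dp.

m = 1.2584, b = -1.4202

Normal-equation sums: Σt·t = 124, Σt = 12, Σ1 = 5.
For Mᵀv: Σt·v = 139, Σv = 8.
So MᵀM·[m, b]ᵀ = Mᵀv: [[124, 12]; [12, 5]]·[m, b]ᵀ = [139, 8]ᵀ.
Δ = 124·5 − 12² = 476.
m = (139·5 − 12·8)/476 = 599/476; b = (124·8 − 12·139)/476 = -169/119.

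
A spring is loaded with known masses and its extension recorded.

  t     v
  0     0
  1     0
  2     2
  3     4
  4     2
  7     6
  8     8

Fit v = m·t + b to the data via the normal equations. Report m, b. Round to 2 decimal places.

m = 0.96, b = -0.28

From the data, Σt·t = 143, Σt = 25, Σ1 = 7.
Right-hand side: Σt·v = 130, Σv = 22.
So XᵀX·[m, b]ᵀ = Xᵀv: [[143, 25]; [25, 7]]·[m, b]ᵀ = [130, 22]ᵀ.
Determinant 143·7 − 25² = 376.
m = (130·7 − 25·22)/376 = 45/47; b = (143·22 − 25·130)/376 = -13/47.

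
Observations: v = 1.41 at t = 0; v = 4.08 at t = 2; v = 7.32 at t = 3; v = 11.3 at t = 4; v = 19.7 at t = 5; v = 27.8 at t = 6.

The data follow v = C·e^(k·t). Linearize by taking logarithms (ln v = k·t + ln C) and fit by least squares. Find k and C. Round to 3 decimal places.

k = 0.504, C = 1.488

Linearized form: ln v = k·t + ln C. From the 6 transformed points,
Σt = 20.0000, Σ(t)² = 90.0000, Σln v = 12.4708, Σt·ln v = 53.3365.
Equations: 90.0000·k + 20.0000·ln C = 53.3365;  20.0000·k + 6·ln C = 12.4708.
Solving (det = 140.0000): k = 0.50432, ln C = 0.39741, so C = exp(0.39741) = 1.48796.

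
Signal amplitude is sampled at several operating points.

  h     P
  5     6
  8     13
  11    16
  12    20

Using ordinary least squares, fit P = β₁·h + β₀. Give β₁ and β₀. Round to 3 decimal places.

With design matrix X, XᵀX = [[354, 36]; [36, 4]] and XᵀP = [550, 55]ᵀ.
Eliminating β₀: 4·(row 1) − 36·(row 2) gives 120·β₁ = 4·550 − 36·55 = 220, so β₁ = 11/6.
Then β₀ = (55 − 36·(11/6))/4 = -11/4.

β₁ = 1.833, β₀ = -2.750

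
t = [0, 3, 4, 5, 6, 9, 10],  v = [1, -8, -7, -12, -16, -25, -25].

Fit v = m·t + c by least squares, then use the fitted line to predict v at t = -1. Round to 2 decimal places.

v̂ = 4.17

Sums needed: Σt·t = 267, Σt = 37, Σ1 = 7.
Moment sums: Σt·v = -683, Σv = -92.
Δ = 267·7 − 37² = 500.
m = ((-683)·7 − 37·(-92))/500 = -1377/500; c = (267·(-92) − 37·(-683))/500 = 707/500.
At t = -1: v̂ = (-1377/500)·(-1) + (707/500)·(1) = 521/125.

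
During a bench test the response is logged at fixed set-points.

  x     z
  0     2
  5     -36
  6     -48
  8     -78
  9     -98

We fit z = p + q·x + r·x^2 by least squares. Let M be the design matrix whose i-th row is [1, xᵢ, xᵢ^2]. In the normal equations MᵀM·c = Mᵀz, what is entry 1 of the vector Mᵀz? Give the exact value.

-258

Entry 1 ↔ basis 1, so (Mᵀz)_{1} = Σᵢ zᵢ = (1)·(2) + (1)·(-36) + (1)·(-48) + (1)·(-78) + (1)·(-98) = -258.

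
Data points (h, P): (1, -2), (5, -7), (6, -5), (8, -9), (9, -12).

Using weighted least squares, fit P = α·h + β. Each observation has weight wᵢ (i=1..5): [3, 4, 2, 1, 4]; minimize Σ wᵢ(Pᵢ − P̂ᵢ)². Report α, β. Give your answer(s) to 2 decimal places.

Entries of XᵀWX: Σwᵢ·h·h = 563, Σwᵢ·h = 79, Σwᵢ·1 = 14.
And Σwᵢ·h·P = -710, Σwᵢ·P = -101.
So XᵀWX·[α, β]ᵀ = XᵀWP: [[563, 79]; [79, 14]]·[α, β]ᵀ = [-710, -101]ᵀ.
Determinant 563·14 − 79² = 1641.
α = ((-710)·14 − 79·(-101))/1641 = -1961/1641; β = (563·(-101) − 79·(-710))/1641 = -773/1641.

α = -1.20, β = -0.47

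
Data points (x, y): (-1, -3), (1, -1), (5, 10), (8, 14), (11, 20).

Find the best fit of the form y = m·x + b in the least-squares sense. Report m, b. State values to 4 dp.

Normal-equation sums: Σx·x = 212, Σx = 24, Σ1 = 5.
Right-hand side: Σx·y = 384, Σy = 40.
Eliminating b: 5·(row 1) − 24·(row 2) gives 484·m = 5·384 − 24·40 = 960, so m = 240/121.
Then b = (40 − 24·(240/121))/5 = -184/121.

m = 1.9835, b = -1.5207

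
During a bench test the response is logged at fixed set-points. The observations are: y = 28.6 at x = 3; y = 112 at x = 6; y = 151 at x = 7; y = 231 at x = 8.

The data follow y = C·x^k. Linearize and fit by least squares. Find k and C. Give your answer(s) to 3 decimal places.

Let Y = ln y. Fitting Y = k·ln x + ln C by least squares:
Sums: Σln x = 6.9157, Σ(ln x)² = 12.5280, Σln y = 18.5316, Σln x·ln y = 33.2189.
Normal system: [[12.5280, 6.9157]; [6.9157, 4]]·[k, ln C]ᵀ = [33.2189, 18.5316]ᵀ.
Solving (det = 2.2847): k = 2.06415, ln C = 1.06413, so C = exp(1.06413) = 2.89832.

k = 2.064, C = 2.898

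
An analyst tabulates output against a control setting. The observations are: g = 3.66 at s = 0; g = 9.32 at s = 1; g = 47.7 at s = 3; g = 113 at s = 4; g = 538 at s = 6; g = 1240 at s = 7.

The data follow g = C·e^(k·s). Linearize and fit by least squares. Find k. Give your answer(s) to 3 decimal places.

With ln gᵢ as the transformed response and sᵢ as the regressor:
Σs = 21.0000, Σ(s)² = 111.0000, Σln g = 25.5327, Σs·ln g = 120.3237.
Normal system: [[111.0000, 21.0000]; [21.0000, 6]]·[k, ln C]ᵀ = [120.3237, 25.5327]ᵀ.
Δ = 111.0000·6 − (21.0000)² = 225.0000; k = (120.3237·6 − 21.0000·25.5327)/225.0000 = 0.82558, ln C = (111.0000·25.5327 − 21.0000·120.3237)/225.0000 = 1.36590.

k = 0.826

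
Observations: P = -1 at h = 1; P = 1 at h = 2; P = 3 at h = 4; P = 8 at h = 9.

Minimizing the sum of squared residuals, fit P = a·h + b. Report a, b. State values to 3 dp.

AᵀA·[a, b]ᵀ = AᵀP reads: 102·a + 16·b = 85;  16·a + 4·b = 11.
(Σh·h = 102, Σh = 16, Σ1 = 4, Σh·P = 85, ΣP = 11.)
det = 102·4 − 16² = 152.
a = (85·4 − 16·11)/152 = 41/38; b = (102·11 − 16·85)/152 = -119/76.

a = 1.079, b = -1.566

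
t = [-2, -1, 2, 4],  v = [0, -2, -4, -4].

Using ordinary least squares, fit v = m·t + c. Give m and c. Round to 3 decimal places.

From the data, Σt·t = 25, Σt = 3, Σ1 = 4.
And Σt·v = -22, Σv = -10.
XᵀX·[m, c]ᵀ = Xᵀv becomes [[25, 3]; [3, 4]]·[m, c]ᵀ = [-22, -10]ᵀ.
Determinant 25·4 − 3² = 91.
m = ((-22)·4 − 3·(-10))/91 = -58/91; c = (25·(-10) − 3·(-22))/91 = -184/91.

m = -0.637, c = -2.022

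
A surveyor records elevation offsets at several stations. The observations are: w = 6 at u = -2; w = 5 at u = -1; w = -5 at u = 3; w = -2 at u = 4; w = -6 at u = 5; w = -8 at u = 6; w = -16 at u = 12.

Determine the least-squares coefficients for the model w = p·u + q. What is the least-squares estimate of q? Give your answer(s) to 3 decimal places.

Entries of AᵀA: Σu·u = 235, Σu = 27, Σ1 = 7.
And Σu·w = -310, Σw = -26.
AᵀA·[p, q]ᵀ = Aᵀw becomes [[235, 27]; [27, 7]]·[p, q]ᵀ = [-310, -26]ᵀ.
det = 235·7 − 27² = 916.
p = ((-310)·7 − 27·(-26))/916 = -367/229; q = (235·(-26) − 27·(-310))/916 = 565/229.

q = 2.467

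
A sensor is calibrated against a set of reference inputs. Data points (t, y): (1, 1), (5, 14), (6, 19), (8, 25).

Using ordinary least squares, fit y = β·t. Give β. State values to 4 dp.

The normal equations are: 126·β = 385.
(Σt·t = 126, Σt·y = 385.)
Hence β = 385 / 126 ≈ 3.05556.

β = 3.0556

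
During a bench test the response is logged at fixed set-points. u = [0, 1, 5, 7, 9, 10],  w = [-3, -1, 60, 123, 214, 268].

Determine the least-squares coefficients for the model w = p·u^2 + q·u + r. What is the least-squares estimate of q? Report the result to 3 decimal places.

Normal-equation sums: Σu^2·u^2 = 19588, Σu^2·u = 2198, Σu^2 = 256, Σu·u = 256, Σu = 32, Σ1 = 6.
Right-hand side: Σu^2·w = 51660, Σu·w = 5766, Σw = 661.
Solving the 3×3 system (Gaussian elimination) gives p = 33991/11527, q = -29004/11527, r = -51407/23054.

q = -2.516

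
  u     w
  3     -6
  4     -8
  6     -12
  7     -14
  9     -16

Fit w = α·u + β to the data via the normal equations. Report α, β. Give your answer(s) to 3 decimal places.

Sums needed: Σu·u = 191, Σu = 29, Σ1 = 5.
Moment sums: Σu·w = -364, Σw = -56.
So AᵀA·[α, β]ᵀ = Aᵀw: [[191, 29]; [29, 5]]·[α, β]ᵀ = [-364, -56]ᵀ.
Δ = 191·5 − 29² = 114.
α = ((-364)·5 − 29·(-56))/114 = -98/57; β = (191·(-56) − 29·(-364))/114 = -70/57.

α = -1.719, β = -1.228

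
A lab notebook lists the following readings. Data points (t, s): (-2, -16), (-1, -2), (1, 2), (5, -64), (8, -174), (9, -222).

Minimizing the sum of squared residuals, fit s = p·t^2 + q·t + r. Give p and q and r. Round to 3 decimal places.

Forming AᵀA = [[11300, 1358, 176]; [1358, 176, 20]; [176, 20, 6]] and Aᵀs = [-30782, -3674, -476]ᵀ gives AᵀA·[p, q, r]ᵀ = Aᵀs.
Inverting the 3×3 Gram matrix, [p, q, r]ᵀ = [-57221/19015, 40663/19015, 34416/19015]ᵀ.

p = -3.009, q = 2.138, r = 1.810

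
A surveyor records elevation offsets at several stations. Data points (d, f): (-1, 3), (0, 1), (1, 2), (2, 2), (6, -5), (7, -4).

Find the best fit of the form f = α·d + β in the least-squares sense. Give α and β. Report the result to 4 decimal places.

α = -0.9813, β = 2.2866

MᵀM·[α, β]ᵀ = Mᵀf reads: 91·α + 15·β = -55;  15·α + 6·β = -1.
Eliminating β: 6·(row 1) − 15·(row 2) gives 321·α = 6·(-55) − 15·(-1) = -315, so α = -105/107.
Then β = ((-1) − 15·(-105/107))/6 = 734/321.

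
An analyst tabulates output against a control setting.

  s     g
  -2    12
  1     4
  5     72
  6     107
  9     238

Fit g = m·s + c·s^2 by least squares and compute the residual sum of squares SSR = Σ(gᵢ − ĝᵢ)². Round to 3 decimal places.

SSR = 4.769

With design matrix M, MᵀM = [[147, 1063]; [1063, 8499]] and Mᵀg = [3124, 24982]ᵀ.
Eliminating c: 8499·(row 1) − 1063·(row 2) gives 119384·m = 8499·3124 − 1063·24982 = -4990, so m = -2495/59692.
Then c = (24982 − 1063·(-2495/59692))/8499 = 175771/59692.
Residuals: 4115/29846, 16373/14923, -20994/14923, 37129/29846, -2075/14923; SSR = 142331/29846.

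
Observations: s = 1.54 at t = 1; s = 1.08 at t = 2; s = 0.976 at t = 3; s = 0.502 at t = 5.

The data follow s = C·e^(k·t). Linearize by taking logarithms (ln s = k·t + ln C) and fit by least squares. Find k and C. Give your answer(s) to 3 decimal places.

k = -0.271, C = 2.001

With ln sᵢ as the transformed response and tᵢ as the regressor:
Σt = 11.0000, Σ(t)² = 39.0000, Σln s = -0.2047, Σt·ln s = -2.9329.
Normal system: [[39.0000, 11.0000]; [11.0000, 4]]·[k, ln C]ᵀ = [-2.9329, -0.2047]ᵀ.
Δ = 39.0000·4 − (11.0000)² = 35.0000; k = (-2.9329·4 − 11.0000·-0.2047)/35.0000 = -0.27086, ln C = (39.0000·-0.2047 − 11.0000·-2.9329)/35.0000 = 0.69368, so C = exp(0.69368) = 2.00108.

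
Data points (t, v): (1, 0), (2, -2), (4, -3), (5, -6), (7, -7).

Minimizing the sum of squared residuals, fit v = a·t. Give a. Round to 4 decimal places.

Compute the Gram sums: Σt·t = 95.
Right-hand side: Σt·v = -95.
Hence a = -95 / 95 ≈ -1.

a = -1.0000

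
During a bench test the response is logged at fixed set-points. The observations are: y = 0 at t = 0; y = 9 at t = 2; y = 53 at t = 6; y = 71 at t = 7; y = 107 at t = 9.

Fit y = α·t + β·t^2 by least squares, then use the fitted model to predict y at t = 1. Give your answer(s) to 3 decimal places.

Forming MᵀM = [[170, 1296]; [1296, 10274]] and Mᵀy = [1796, 14090]ᵀ gives MᵀM·[α, β]ᵀ = Mᵀy.
Determinant 170·10274 − 1296² = 66964.
α = (1796·10274 − 1296·14090)/66964 = 47866/16741; β = (170·14090 − 1296·1796)/66964 = 16921/16741.
At t = 1: ŷ = (47866/16741)·(1) + (16921/16741)·(1) = 64787/16741.

ŷ = 3.870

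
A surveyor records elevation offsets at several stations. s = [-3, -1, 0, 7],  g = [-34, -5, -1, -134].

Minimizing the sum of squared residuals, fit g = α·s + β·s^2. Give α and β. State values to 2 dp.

α = 2.18, β = -3.05

Forming XᵀX = [[59, 315]; [315, 2483]] and Xᵀg = [-831, -6877]ᵀ gives XᵀX·[α, β]ᵀ = Xᵀg.
Determinant 59·2483 − 315² = 47272.
α = ((-831)·2483 − 315·(-6877))/47272 = 51441/23636; β = (59·(-6877) − 315·(-831))/47272 = -71989/23636.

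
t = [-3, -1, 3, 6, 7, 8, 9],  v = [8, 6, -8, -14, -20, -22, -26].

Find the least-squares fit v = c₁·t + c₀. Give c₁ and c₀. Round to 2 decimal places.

c₁ = -2.90, c₀ = 1.14

Entries of AᵀA: Σt·t = 249, Σt = 29, Σ1 = 7.
Moment sums: Σt·v = -688, Σv = -76.
AᵀA·[c₁, c₀]ᵀ = Aᵀv becomes [[249, 29]; [29, 7]]·[c₁, c₀]ᵀ = [-688, -76]ᵀ.
Determinant 249·7 − 29² = 902.
c₁ = ((-688)·7 − 29·(-76))/902 = -1306/451; c₀ = (249·(-76) − 29·(-688))/902 = 514/451.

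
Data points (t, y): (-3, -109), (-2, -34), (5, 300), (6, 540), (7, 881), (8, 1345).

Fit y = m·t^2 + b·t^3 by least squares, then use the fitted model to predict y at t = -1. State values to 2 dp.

With design matrix M, MᵀM = [[8515, 60201]; [60201, 442867]] and Mᵀy = [155072, 1148178]ᵀ.
Eliminating b: 442867·(row 1) − 60201·(row 2) gives 146852104·m = 442867·155072 − 60201·1148178 = -445192354, so m = -222596177/73426052.
Then b = (1148178 − 60201·(-222596177/73426052))/442867 = 220623099/73426052.
At t = -1: ŷ = (-222596177/73426052)·(1) + (220623099/73426052)·(-1) = -110804819/18356513.

ŷ = -6.04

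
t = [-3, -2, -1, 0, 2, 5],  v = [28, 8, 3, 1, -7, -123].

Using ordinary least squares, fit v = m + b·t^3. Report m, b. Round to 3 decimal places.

m = 1.041, b = -0.992

The normal system MᵀM·[m, b]ᵀ = Mᵀv is [[6, 97]; [97, 16483]]·[m, b]ᵀ = [-90, -16254]ᵀ.
Eliminating b: 16483·(row 1) − 97·(row 2) gives 89489·m = 16483·(-90) − 97·(-16254) = 93168, so m = 93168/89489.
Then b = ((-16254) − 97·(93168/89489))/16483 = -88794/89489.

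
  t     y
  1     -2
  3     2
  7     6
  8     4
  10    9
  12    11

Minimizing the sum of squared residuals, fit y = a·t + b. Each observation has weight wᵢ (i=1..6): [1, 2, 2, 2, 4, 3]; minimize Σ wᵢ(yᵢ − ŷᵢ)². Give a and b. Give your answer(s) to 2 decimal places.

The normal equations are: 1077·a + 113·b = 914;  113·a + 14·b = 91.
Δ = 1077·14 − 113² = 2309.
a = (914·14 − 113·91)/2309 = 2513/2309; b = (1077·91 − 113·914)/2309 = -5275/2309.

a = 1.09, b = -2.28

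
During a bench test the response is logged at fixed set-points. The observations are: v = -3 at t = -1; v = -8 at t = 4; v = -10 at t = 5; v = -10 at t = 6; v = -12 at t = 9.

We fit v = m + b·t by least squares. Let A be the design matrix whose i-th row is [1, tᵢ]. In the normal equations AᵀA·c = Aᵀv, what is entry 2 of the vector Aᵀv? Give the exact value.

Entry 2 ↔ basis t, so (Aᵀv)_{2} = Σᵢ (t)·vᵢ = (-1)·(-3) + (4)·(-8) + (5)·(-10) + (6)·(-10) + (9)·(-12) = -247.

-247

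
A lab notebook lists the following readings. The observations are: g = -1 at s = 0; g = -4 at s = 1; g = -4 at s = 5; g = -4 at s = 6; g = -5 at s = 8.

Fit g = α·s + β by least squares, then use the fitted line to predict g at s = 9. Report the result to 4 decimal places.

Normal-equation sums: Σs·s = 126, Σs = 20, Σ1 = 5.
And Σs·g = -88, Σg = -18.
det = 126·5 − 20² = 230.
α = ((-88)·5 − 20·(-18))/230 = -8/23; β = (126·(-18) − 20·(-88))/230 = -254/115.
At s = 9: ĝ = (-8/23)·(9) + (-254/115)·(1) = -614/115.

ĝ = -5.3391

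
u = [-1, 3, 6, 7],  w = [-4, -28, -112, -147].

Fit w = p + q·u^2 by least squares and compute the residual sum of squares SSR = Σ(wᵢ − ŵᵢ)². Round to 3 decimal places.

The normal equations are: 4·p + 95·q = -291;  95·p + 3779·q = -11491.
(Σ1 = 4, Σu^2 = 95, Σu^2·u^2 = 3779, Σw = -291, Σu^2·w = -11491.)
Δ = 4·3779 − 95² = 6091.
p = ((-291)·3779 − 95·(-11491))/6091 = -8044/6091; q = (4·(-11491) − 95·(-291))/6091 = -18319/6091.
Residuals: 1999/6091, 2367/6091, -14664/6091, 10298/6091; SSR = 54290/6091.

SSR = 8.913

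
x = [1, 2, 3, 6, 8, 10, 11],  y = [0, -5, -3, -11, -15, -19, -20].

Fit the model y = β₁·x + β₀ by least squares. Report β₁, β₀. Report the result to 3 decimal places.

With design matrix A, AᵀA = [[335, 41]; [41, 7]] and Aᵀy = [-615, -73]ᵀ.
det = 335·7 − 41² = 664.
β₁ = ((-615)·7 − 41·(-73))/664 = -164/83; β₀ = (335·(-73) − 41·(-615))/664 = 95/83.

β₁ = -1.976, β₀ = 1.145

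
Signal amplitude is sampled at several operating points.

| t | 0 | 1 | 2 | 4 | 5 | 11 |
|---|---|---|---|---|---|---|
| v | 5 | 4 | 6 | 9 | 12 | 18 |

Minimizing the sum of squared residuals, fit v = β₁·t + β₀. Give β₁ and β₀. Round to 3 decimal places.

β₁ = 1.307, β₀ = 3.992

The normal system MᵀM·[β₁, β₀]ᵀ = Mᵀv is [[167, 23]; [23, 6]]·[β₁, β₀]ᵀ = [310, 54]ᵀ.
det = 167·6 − 23² = 473.
β₁ = (310·6 − 23·54)/473 = 618/473; β₀ = (167·54 − 23·310)/473 = 1888/473.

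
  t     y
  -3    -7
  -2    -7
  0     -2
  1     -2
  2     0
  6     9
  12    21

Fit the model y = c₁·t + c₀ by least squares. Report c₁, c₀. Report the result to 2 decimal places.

The normal equations are: 198·c₁ + 16·c₀ = 339;  16·c₁ + 7·c₀ = 12.
(Σt·t = 198, Σt = 16, Σ1 = 7, Σt·y = 339, Σy = 12.)
det = 198·7 − 16² = 1130.
c₁ = (339·7 − 16·12)/1130 = 2181/1130; c₀ = (198·12 − 16·339)/1130 = -1524/565.

c₁ = 1.93, c₀ = -2.70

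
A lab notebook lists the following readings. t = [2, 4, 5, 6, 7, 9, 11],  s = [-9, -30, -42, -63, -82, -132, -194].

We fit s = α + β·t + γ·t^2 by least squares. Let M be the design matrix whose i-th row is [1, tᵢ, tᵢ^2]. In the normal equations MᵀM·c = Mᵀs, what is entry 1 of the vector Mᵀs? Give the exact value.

Entry 1 ↔ basis 1, so (Mᵀs)_{1} = Σᵢ sᵢ = (1)·(-9) + (1)·(-30) + (1)·(-42) + (1)·(-63) + (1)·(-82) + (1)·(-132) + (1)·(-194) = -552.

-552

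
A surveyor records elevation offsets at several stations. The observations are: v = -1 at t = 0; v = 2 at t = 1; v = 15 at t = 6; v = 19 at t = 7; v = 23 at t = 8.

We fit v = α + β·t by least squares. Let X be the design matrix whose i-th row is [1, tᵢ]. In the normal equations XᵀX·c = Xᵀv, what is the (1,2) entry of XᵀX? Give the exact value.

22

Row 1 ↔ basis 1, column 2 ↔ basis t, so (XᵀX)_{1,2} = Σᵢ t = (1)·(0) + (1)·(1) + (1)·(6) + (1)·(7) + (1)·(8) = 22.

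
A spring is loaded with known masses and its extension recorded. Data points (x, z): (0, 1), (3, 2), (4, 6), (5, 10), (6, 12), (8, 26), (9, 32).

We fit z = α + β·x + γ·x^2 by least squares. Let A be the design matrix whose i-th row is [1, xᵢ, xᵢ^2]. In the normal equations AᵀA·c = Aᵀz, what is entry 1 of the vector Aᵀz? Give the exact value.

Entry 1 ↔ basis 1, so (Aᵀz)_{1} = Σᵢ zᵢ = (1)·(1) + (1)·(2) + (1)·(6) + (1)·(10) + (1)·(12) + (1)·(26) + (1)·(32) = 89.

89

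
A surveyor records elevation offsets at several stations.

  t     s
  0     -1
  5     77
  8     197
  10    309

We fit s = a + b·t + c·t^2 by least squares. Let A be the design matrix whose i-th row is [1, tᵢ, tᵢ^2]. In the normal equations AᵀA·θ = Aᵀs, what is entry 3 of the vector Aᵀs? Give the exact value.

Entry 3 ↔ basis t^2, so (Aᵀs)_{3} = Σᵢ (t^2)·sᵢ = (0)·(-1) + (25)·(77) + (64)·(197) + (100)·(309) = 45433.

45433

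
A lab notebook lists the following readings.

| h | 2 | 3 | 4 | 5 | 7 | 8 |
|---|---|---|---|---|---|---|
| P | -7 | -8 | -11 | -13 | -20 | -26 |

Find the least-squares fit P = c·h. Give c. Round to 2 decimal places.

The normal system XᵀX·[c]ᵀ = XᵀP is [[167]]·[c]ᵀ = [-495]ᵀ.
c = (-495)/167 = -2.96407.

c = -2.96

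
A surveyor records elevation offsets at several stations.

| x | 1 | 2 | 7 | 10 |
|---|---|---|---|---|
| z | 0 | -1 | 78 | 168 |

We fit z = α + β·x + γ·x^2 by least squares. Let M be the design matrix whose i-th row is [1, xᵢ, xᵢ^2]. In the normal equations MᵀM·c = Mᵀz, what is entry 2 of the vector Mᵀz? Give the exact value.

2224

Entry 2 ↔ basis x, so (Mᵀz)_{2} = Σᵢ (x)·zᵢ = (1)·(0) + (2)·(-1) + (7)·(78) + (10)·(168) = 2224.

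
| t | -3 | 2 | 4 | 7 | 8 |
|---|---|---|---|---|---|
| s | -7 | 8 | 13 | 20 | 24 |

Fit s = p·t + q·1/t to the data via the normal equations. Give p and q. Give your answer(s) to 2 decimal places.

The normal system MᵀM·[p, q]ᵀ = Mᵀs is [[142, 5]; [5, 12973/28224]]·[p, q]ᵀ = [421, 1297/84]ᵀ.
Δ = 142·(12973/28224) − 5² = 568283/14112.
p = (421·(12973/28224) − 5·(1297/84))/(568283/14112) = 3282673/1136566; q = (142·(1297/84) − 5·421)/(568283/14112) = 1235472/568283.

p = 2.89, q = 2.17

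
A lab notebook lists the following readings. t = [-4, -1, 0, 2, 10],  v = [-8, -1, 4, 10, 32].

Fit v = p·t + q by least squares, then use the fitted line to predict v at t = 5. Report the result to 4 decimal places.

Entries of AᵀA: Σt·t = 121, Σt = 7, Σ1 = 5.
For Aᵀv: Σt·v = 373, Σv = 37.
Normal equations: [[121, 7]; [7, 5]]·[p, q]ᵀ = [373, 37]ᵀ.
Eliminating q: 5·(row 1) − 7·(row 2) gives 556·p = 5·373 − 7·37 = 1606, so p = 803/278.
Then q = (37 − 7·(803/278))/5 = 933/278.
At t = 5: v̂ = (803/278)·(5) + (933/278)·(1) = 2474/139.

v̂ = 17.7986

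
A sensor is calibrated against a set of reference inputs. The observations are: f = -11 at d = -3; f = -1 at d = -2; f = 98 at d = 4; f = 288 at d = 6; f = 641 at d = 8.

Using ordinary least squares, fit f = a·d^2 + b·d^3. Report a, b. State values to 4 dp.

a = 1.9405, b = 1.0101

With design matrix M, MᵀM = [[5745, 41293]; [41293, 313689]] and Mᵀf = [52857, 396977]ᵀ.
Determinant 5745·313689 − 41293² = 97031456.
a = (52857·313689 − 41293·396977)/97031456 = 47072053/24257864; b = (5745·396977 − 41293·52857)/97031456 = 24502191/24257864.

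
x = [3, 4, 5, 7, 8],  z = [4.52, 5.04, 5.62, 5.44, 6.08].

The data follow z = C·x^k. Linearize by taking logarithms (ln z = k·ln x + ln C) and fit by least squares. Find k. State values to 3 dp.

k = 0.257

Taking logs, ln z = k·ln x + ln C, so regress ln z on ln x.
AᵀA = [[13.8297, 8.1197]; [8.1197, 5]], rhs = [13.7272, 8.3510]ᵀ  (here Σln x = 8.1197, Σ(ln x)² = 13.8297, Σln z = 8.3510, Σln x·ln z = 13.7272).
Δ = 13.8297·5 − (8.1197)² = 3.2190; k = (13.7272·5 − 8.1197·8.3510)/3.2190 = 0.25733, ln C = (13.8297·8.3510 − 8.1197·13.7272)/3.2190 = 1.25232.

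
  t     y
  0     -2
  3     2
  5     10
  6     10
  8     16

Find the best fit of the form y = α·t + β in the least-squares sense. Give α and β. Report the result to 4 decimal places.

α = 2.3011, β = -2.9247

Entries of XᵀX: Σt·t = 134, Σt = 22, Σ1 = 5.
And Σt·y = 244, Σy = 36.
Eliminating β: 5·(row 1) − 22·(row 2) gives 186·α = 5·244 − 22·36 = 428, so α = 214/93.
Then β = (36 − 22·(214/93))/5 = -272/93.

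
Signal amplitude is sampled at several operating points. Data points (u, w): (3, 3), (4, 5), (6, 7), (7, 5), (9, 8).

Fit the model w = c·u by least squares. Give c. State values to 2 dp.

Forming MᵀM = [[191]] and Mᵀw = [178]ᵀ gives MᵀM·[c]ᵀ = Mᵀw.
Hence c = 178 / 191 ≈ 0.931937.

c = 0.93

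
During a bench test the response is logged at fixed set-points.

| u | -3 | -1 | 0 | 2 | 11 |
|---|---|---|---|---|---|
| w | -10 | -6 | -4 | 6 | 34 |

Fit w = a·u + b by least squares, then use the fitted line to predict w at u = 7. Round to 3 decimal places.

Setting ∂/∂a … = 0 gives: 135·a + 9·b = 422;  9·a + 5·b = 20.
det = 135·5 − 9² = 594.
a = (422·5 − 9·20)/594 = 965/297; b = (135·20 − 9·422)/594 = -61/33.
At u = 7: ŵ = (965/297)·(7) + (-61/33)·(1) = 6206/297.

ŵ = 20.896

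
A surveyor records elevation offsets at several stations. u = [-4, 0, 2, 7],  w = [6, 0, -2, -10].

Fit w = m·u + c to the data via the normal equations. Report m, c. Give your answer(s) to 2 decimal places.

m = -1.44, c = 0.30

Entries of AᵀA: Σu·u = 69, Σu = 5, Σ1 = 4.
For Aᵀw: Σu·w = -98, Σw = -6.
Normal equations: [[69, 5]; [5, 4]]·[m, c]ᵀ = [-98, -6]ᵀ.
Eliminating c: 4·(row 1) − 5·(row 2) gives 251·m = 4·(-98) − 5·(-6) = -362, so m = -362/251.
Then c = ((-6) − 5·(-362/251))/4 = 76/251.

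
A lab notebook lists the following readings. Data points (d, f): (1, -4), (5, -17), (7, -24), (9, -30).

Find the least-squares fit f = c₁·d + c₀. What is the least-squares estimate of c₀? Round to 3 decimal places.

c₀ = -0.757

Compute the Gram sums: Σd·d = 156, Σd = 22, Σ1 = 4.
Right-hand side: Σd·f = -527, Σf = -75.
Eliminating c₀: 4·(row 1) − 22·(row 2) gives 140·c₁ = 4·(-527) − 22·(-75) = -458, so c₁ = -229/70.
Then c₀ = ((-75) − 22·(-229/70))/4 = -53/70.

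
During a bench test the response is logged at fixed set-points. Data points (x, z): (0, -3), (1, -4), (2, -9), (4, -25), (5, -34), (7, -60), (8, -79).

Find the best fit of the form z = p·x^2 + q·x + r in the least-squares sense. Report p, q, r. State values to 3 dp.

p = -1.037, q = -1.139, r = -2.618

Compute the Gram sums: Σx^2·x^2 = 7395, Σx^2·x = 1053, Σx^2 = 159, Σx·x = 159, Σx = 27, Σ1 = 7.
And Σx^2·z = -9286, Σx·z = -1344, Σz = -214.
Row-reducing yields p = -781/753, q = -286/251, r = -657/251.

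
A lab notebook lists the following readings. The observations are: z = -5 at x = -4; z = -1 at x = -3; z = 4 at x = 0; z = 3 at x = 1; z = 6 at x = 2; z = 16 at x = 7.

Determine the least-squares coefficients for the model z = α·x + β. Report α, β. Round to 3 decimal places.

Setting ∂/∂α … = 0 gives: 79·α + 3·β = 150;  3·α + 6·β = 23.
Δ = 79·6 − 3² = 465.
α = (150·6 − 3·23)/465 = 277/155; β = (79·23 − 3·150)/465 = 1367/465.

α = 1.787, β = 2.940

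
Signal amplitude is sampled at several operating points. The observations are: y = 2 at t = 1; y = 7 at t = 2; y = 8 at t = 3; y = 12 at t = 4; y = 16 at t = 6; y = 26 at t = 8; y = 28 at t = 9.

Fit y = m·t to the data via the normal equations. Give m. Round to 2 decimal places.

Entries of MᵀM: Σt·t = 211.
For Mᵀy: Σt·y = 644.
MᵀM·[m]ᵀ = Mᵀy becomes [[211]]·[m]ᵀ = [644]ᵀ.
m = 644/211 = 3.05213.

m = 3.05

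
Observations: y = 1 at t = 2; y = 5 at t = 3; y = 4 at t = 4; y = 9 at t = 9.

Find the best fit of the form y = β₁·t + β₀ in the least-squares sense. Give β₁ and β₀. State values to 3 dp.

Setting ∂/∂β₁ … = 0 gives: 110·β₁ + 18·β₀ = 114;  18·β₁ + 4·β₀ = 19.
(Σt·t = 110, Σt = 18, Σ1 = 4, Σt·y = 114, Σy = 19.)
Eliminating β₀: 4·(row 1) − 18·(row 2) gives 116·β₁ = 4·114 − 18·19 = 114, so β₁ = 57/58.
Then β₀ = (19 − 18·(57/58))/4 = 19/58.

β₁ = 0.983, β₀ = 0.328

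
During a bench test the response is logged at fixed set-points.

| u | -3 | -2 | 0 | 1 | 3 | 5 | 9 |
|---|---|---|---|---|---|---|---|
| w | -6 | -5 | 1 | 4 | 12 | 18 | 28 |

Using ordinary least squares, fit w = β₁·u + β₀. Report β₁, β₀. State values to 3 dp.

β₁ = 2.989, β₀ = 1.877

With design matrix A, AᵀA = [[129, 13]; [13, 7]] and Aᵀw = [410, 52]ᵀ.
Eliminating β₀: 7·(row 1) − 13·(row 2) gives 734·β₁ = 7·410 − 13·52 = 2194, so β₁ = 1097/367.
Then β₀ = (52 − 13·(1097/367))/7 = 689/367.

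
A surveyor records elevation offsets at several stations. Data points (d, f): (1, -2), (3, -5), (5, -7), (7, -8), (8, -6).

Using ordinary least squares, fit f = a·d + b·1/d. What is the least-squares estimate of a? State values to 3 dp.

a = -0.998

MᵀM·[a, b]ᵀ = Mᵀf reads: 148·a + 5·b = -156;  5·a + (837649/705600)·b = -2923/420.
Eliminating b: (837649/705600)·(row 1) − 5·(row 2) gives (26583013/176400)·a = (837649/705600)·(-156) − 5·(-2923/420) = -2947779/19600, so a = -26530011/26583013.
Then b = ((-2923/420) − 5·(-26530011/26583013))/(837649/705600) = -44101680/26583013.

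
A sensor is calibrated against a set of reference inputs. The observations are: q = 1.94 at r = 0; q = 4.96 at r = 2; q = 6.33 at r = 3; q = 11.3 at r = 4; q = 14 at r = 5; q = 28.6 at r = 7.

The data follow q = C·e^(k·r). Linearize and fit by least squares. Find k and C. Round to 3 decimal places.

With ln qᵢ as the transformed response and rᵢ as the regressor:
Σr = 21.0000, Σ(r)² = 103.0000, Σln q = 12.5267, Σr·ln q = 55.1071.
Equations: 103.0000·k + 21.0000·ln C = 55.1071;  21.0000·k + 6·ln C = 12.5267.
Δ = 103.0000·6 − (21.0000)² = 177.0000; k = (55.1071·6 − 21.0000·12.5267)/177.0000 = 0.38182, ln C = (103.0000·12.5267 − 21.0000·55.1071)/177.0000 = 0.75140, so C = exp(0.75140) = 2.11997.

k = 0.382, C = 2.120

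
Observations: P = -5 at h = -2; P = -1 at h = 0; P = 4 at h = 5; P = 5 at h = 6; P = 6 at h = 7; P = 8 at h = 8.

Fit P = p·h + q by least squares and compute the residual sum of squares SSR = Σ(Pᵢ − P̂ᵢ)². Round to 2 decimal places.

SSR = 1.71

From the data, Σh·h = 178, Σh = 24, Σ1 = 6.
For AᵀP: Σh·P = 166, ΣP = 17.
Normal equations: [[178, 24]; [24, 6]]·[p, q]ᵀ = [166, 17]ᵀ.
Determinant 178·6 − 24² = 492.
p = (166·6 − 24·17)/492 = 49/41; q = (178·17 − 24·166)/492 = -479/246.
Residuals: -163/246, 233/246, -7/246, -55/246, -103/246, 95/246; SSR = 421/246.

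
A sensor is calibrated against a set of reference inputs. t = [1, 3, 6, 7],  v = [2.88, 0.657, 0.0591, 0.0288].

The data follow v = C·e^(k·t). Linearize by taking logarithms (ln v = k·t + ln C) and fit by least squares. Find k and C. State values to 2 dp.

k = -0.77, C = 6.40

Linearized form: ln v = k·t + ln C. From the 4 transformed points,
Σt = 17.0000, Σ(t)² = 95.0000, Σln v = -5.7382, Σt·ln v = -42.0052.
Equations: 95.0000·k + 17.0000·ln C = -42.0052;  17.0000·k + 4·ln C = -5.7382.
Slope k = (n·Σt·ln v − Σt·Σln v)/(n·Σ(t)² − (Σt)²) = (4·-42.0052 − 17.0000·-5.7382)/91.0000 = -0.77442; ln C = (Σln v − k·Σt)/n = 1.85672, so C = exp(1.85672) = 6.40269.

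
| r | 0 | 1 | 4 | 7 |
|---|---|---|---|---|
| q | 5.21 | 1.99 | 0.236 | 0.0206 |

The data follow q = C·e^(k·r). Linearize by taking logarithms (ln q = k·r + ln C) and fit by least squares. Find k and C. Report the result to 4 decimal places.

Let Y = ln q. Fitting Y = k·r + ln C by least squares:
Over the data: Σr = 12.0000, Σ(r)² = 66.0000, Σln q = -2.9877, Σr·ln q = -32.2648.
Normal system: [[66.0000, 12.0000]; [12.0000, 4]]·[k, ln C]ᵀ = [-32.2648, -2.9877]ᵀ.
Δ = 66.0000·4 − (12.0000)² = 120.0000; k = (-32.2648·4 − 12.0000·-2.9877)/120.0000 = -0.77673, ln C = (66.0000·-2.9877 − 12.0000·-32.2648)/120.0000 = 1.58326, so C = exp(1.58326) = 4.87081.

k = -0.7767, C = 4.8708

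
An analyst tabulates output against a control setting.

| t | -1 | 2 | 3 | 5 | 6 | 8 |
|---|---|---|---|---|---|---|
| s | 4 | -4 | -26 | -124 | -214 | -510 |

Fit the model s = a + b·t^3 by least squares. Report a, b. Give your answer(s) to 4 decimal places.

Normal-equation sums: Σ1 = 6, Σt^3 = 887, Σt^3·t^3 = 325219.
Moment sums: Σs = -874, Σt^3·s = -323582.
So AᵀA·[a, b]ᵀ = Aᵀs: [[6, 887]; [887, 325219]]·[a, b]ᵀ = [-874, -323582]ᵀ.
Eliminating b: 325219·(row 1) − 887·(row 2) gives 1164545·a = 325219·(-874) − 887·(-323582) = 2775828, so a = 2775828/1164545.
Then b = ((-323582) − 887·(2775828/1164545))/325219 = -1166254/1164545.

a = 2.3836, b = -1.0015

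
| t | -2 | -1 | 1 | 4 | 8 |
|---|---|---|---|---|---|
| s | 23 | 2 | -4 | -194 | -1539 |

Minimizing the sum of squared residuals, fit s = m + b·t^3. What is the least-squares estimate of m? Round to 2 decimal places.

m = -1.18

Compute the Gram sums: Σ1 = 5, Σt^3 = 568, Σt^3·t^3 = 266306.
And Σs = -1712, Σt^3·s = -800574.
XᵀX·[m, b]ᵀ = Xᵀs becomes [[5, 568]; [568, 266306]]·[m, b]ᵀ = [-1712, -800574]ᵀ.
Eliminating b: 266306·(row 1) − 568·(row 2) gives 1008906·m = 266306·(-1712) − 568·(-800574) = -1189840, so m = -594920/504453.
Then b = ((-800574) − 568·(-594920/504453))/266306 = -1515227/504453.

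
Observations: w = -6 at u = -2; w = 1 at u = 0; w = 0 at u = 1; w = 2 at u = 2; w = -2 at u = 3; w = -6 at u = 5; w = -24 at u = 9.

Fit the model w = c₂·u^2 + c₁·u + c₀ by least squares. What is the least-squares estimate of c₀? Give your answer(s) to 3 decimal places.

c₀ = -0.574

The normal system MᵀM·[c₂, c₁, c₀]ᵀ = Mᵀw is [[7300, 882, 124]; [882, 124, 18]; [124, 18, 7]]·[c₂, c₁, c₀]ᵀ = [-2128, -236, -35]ᵀ.
Solving the 3×3 system (Gaussian elimination) gives c₂ = -61205/139089, c₁ = 60736/46363, c₀ = -79777/139089.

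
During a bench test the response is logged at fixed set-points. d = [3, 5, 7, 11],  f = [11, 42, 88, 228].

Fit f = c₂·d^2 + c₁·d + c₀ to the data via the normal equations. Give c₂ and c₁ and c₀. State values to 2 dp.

c₂ = 1.96, c₁ = -0.33, c₀ = -5.56

The normal equations are: 17748·c₂ + 1826·c₁ + 204·c₀ = 33049;  1826·c₂ + 204·c₁ + 26·c₀ = 3367;  204·c₂ + 26·c₁ + 4·c₀ = 369.
Inverting the 3×3 Gram matrix, [c₂, c₁, c₀]ᵀ = [345/176, -73/220, -4897/880]ᵀ.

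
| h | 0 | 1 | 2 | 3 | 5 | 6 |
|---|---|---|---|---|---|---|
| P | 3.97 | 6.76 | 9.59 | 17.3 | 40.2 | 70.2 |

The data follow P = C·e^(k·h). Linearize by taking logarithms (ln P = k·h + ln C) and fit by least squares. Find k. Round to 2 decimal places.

k = 0.47

Let Y = ln P. Fitting Y = k·h + ln C by least squares:
XᵀX = [[75.0000, 17.0000]; [17.0000, 6]], rhs = [58.9620, 16.3464]ᵀ  (here Σh = 17.0000, Σ(h)² = 75.0000, Σln P = 16.3464, Σh·ln P = 58.9620).
Slope k = (n·Σh·ln P − Σh·Σln P)/(n·Σ(h)² − (Σh)²) = (6·58.9620 − 17.0000·16.3464)/161.0000 = 0.47132; ln C = (Σln P − k·Σh)/n = 1.38900.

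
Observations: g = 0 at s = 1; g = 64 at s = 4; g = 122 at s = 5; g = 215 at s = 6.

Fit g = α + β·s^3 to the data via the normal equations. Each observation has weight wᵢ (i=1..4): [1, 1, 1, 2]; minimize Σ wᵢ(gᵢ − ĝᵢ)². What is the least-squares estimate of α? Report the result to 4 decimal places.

α = -0.9851

Sums needed: Σwᵢ·1 = 5, Σwᵢ·s^3 = 622, Σwᵢ·s^3·s^3 = 113034.
Moment sums: Σwᵢ·g = 616, Σwᵢ·s^3·g = 112226.
Normal equations: [[5, 622]; [622, 113034]]·[α, β]ᵀ = [616, 112226]ᵀ.
Δ = 5·113034 − 622² = 178286.
α = (616·113034 − 622·112226)/178286 = -87814/89143; β = (5·112226 − 622·616)/178286 = 88989/89143.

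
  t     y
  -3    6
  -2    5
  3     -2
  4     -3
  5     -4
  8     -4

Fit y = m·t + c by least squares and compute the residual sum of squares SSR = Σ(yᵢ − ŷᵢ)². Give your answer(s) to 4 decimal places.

SSR = 8.6965

Forming XᵀX = [[127, 15]; [15, 6]] and Xᵀy = [-98, -2]ᵀ gives XᵀX·[m, c]ᵀ = Xᵀy.
det = 127·6 − 15² = 537.
m = ((-98)·6 − 15·(-2))/537 = -186/179; c = (127·(-2) − 15·(-98))/537 = 1216/537.
Residuals: 332/537, 353/537, -616/537, -595/537, -574/537, 1100/537; SSR = 4670/537.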